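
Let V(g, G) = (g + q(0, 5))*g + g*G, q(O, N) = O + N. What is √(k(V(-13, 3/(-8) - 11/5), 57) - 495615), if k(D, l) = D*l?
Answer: I*√195111570/20 ≈ 698.41*I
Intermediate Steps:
q(O, N) = N + O
V(g, G) = G*g + g*(5 + g) (V(g, G) = (g + (5 + 0))*g + g*G = (g + 5)*g + G*g = (5 + g)*g + G*g = g*(5 + g) + G*g = G*g + g*(5 + g))
√(k(V(-13, 3/(-8) - 11/5), 57) - 495615) = √(-13*(5 + (3/(-8) - 11/5) - 13)*57 - 495615) = √(-13*(5 + (3*(-⅛) - 11*⅕) - 13)*57 - 495615) = √(-13*(5 + (-3/8 - 11/5) - 13)*57 - 495615) = √(-13*(5 - 103/40 - 13)*57 - 495615) = √(-13*(-423/40)*57 - 495615) = √((5499/40)*57 - 495615) = √(313443/40 - 495615) = √(-19511157/40) = I*√195111570/20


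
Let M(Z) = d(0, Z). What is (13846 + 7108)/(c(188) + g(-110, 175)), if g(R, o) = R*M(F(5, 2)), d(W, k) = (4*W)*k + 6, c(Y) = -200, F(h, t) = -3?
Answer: -10477/430 ≈ -24.365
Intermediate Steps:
d(W, k) = 6 + 4*W*k (d(W, k) = 4*W*k + 6 = 6 + 4*W*k)
M(Z) = 6 (M(Z) = 6 + 4*0*Z = 6 + 0 = 6)
g(R, o) = 6*R (g(R, o) = R*6 = 6*R)
(13846 + 7108)/(c(188) + g(-110, 175)) = (13846 + 7108)/(-200 + 6*(-110)) = 20954/(-200 - 660) = 20954/(-860) = 20954*(-1/860) = -10477/430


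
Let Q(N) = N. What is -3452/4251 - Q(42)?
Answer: -181994/4251 ≈ -42.812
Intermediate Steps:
-3452/4251 - Q(42) = -3452/4251 - 1*42 = -3452*1/4251 - 42 = -3452/4251 - 42 = -181994/4251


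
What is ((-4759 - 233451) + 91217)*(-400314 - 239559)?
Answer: 94056851889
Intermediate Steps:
((-4759 - 233451) + 91217)*(-400314 - 239559) = (-238210 + 91217)*(-639873) = -146993*(-639873) = 94056851889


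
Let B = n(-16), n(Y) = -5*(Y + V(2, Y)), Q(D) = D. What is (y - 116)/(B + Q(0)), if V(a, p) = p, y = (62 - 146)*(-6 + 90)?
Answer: -1793/40 ≈ -44.825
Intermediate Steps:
y = -7056 (y = -84*84 = -7056)
n(Y) = -10*Y (n(Y) = -5*(Y + Y) = -10*Y)
B = 160 (B = -10*(-16) = 160)
(y - 116)/(B + Q(0)) = (-7056 - 116)/(160 + 0) = -7172/160 = -7172*1/160 = -1793/40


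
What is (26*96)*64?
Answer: 159744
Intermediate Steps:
(26*96)*64 = 2496*64 = 159744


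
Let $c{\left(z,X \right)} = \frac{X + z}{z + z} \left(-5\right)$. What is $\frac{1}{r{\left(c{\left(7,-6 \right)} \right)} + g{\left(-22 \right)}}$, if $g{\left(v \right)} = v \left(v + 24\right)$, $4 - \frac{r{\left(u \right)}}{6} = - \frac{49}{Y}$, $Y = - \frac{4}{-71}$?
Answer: $\frac{2}{10397} \approx 0.00019236$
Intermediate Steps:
$Y = \frac{4}{71}$ ($Y = \left(-4\right) \left(- \frac{1}{71}\right) = \frac{4}{71} \approx 0.056338$)
$c{\left(z,X \right)} = - \frac{5 \left(X + z\right)}{2 z}$ ($c{\left(z,X \right)} = \frac{X + z}{2 z} \left(-5\right) = - \frac{5 \left(X + z\right)}{2 z}$)
$r{\left(u \right)} = \frac{10485}{2}$ ($r{\left(u \right)} = 24 - 6 \left(- \frac{49}{\frac{4}{71}}\right) = 24 - 6 \left(\left(-49\right) \frac{71}{4}\right) = 24 - - \frac{10437}{2} = 24 + \frac{10437}{2} = \frac{10485}{2}$)
$g{\left(v \right)} = v \left(24 + v\right)$
$\frac{1}{r{\left(c{\left(7,-6 \right)} \right)} + g{\left(-22 \right)}} = \frac{1}{\frac{10485}{2} - 22 \left(24 - 22\right)} = \frac{1}{\frac{10485}{2} - 44} = \frac{1}{\frac{10397}{2}} = \frac{2}{10397}$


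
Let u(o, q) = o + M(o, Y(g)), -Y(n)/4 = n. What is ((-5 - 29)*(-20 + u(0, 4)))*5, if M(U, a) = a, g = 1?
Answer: 4080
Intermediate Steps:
Y(n) = -4*n
u(o, q) = -4 + o (u(o, q) = o - 4*1 = o - 4 = -4 + o)
((-5 - 29)*(-20 + u(0, 4)))*5 = ((-5 - 29)*(-20 + (-4 + 0)))*5 = -34*(-20 - 4)*5 = -34*(-24)*5 = 816*5 = 4080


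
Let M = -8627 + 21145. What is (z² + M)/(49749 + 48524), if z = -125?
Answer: 28143/98273 ≈ 0.28638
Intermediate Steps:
M = 12518
(z² + M)/(49749 + 48524) = ((-125)² + 12518)/(49749 + 48524) = (15625 + 12518)/98273 = 28143*(1/98273) = 28143/98273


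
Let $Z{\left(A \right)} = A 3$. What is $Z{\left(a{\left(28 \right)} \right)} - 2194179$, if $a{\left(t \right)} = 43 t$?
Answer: $-2190567$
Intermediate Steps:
$Z{\left(A \right)} = 3 A$
$Z{\left(a{\left(28 \right)} \right)} - 2194179 = 3 \cdot 43 \cdot 28 - 2194179 = 3 \cdot 1204 - 2194179 = 3612 - 2194179 = -2190567$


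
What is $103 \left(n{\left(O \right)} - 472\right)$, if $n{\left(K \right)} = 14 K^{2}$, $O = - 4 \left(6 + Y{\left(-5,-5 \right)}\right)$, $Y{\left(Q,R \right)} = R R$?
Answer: $22123576$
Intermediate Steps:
$Y{\left(Q,R \right)} = R^{2}$
$O = -124$ ($O = - 4 \left(6 + \left(-5\right)^{2}\right) = - 4 \left(6 + 25\right) = \left(-4\right) 31 = -124$)
$103 \left(n{\left(O \right)} - 472\right) = 103 \left(14 \left(-124\right)^{2} - 472\right) = 103 \left(14 \cdot 15376 - 472\right) = 103 \left(215264 - 472\right) = 103 \cdot 214792 = 22123576$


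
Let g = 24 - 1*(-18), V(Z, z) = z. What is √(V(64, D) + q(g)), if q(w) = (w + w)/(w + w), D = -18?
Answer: I*√17 ≈ 4.1231*I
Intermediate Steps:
g = 42 (g = 24 + 18 = 42)
q(w) = 1 (q(w) = (2*w)/((2*w)) = (2*w)*(1/(2*w)) = 1)
√(V(64, D) + q(g)) = √(-18 + 1) = √(-17) = I*√17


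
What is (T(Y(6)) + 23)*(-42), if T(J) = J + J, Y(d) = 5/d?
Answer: -1036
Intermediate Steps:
T(J) = 2*J
(T(Y(6)) + 23)*(-42) = (2*(5/6) + 23)*(-42) = (5/3 + 23)*(-42) = (74/3)*(-42) = -1036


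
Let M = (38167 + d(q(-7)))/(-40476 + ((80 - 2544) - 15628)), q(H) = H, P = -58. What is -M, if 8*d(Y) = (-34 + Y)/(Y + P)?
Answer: 19846881/30455360 ≈ 0.65167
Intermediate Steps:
d(Y) = (-34 + Y)/(8*(-58 + Y)) (d(Y) = ((-34 + Y)/(Y - 58))/8 = ((-34 + Y)/(-58 + Y))/8 = (-34 + Y)/(8*(-58 + Y)))
M = -19846881/30455360 (M = (38167 + (-34 - 7)/(8*(-58 - 7)))/(-40476 + ((80 - 2544) - 15628)) = (38167 + (⅛)*(-41)/(-65))/(-40476 + (-2464 - 15628)) = (38167 + (⅛)*(-1/65)*(-41))/(-40476 - 18092) = (38167 + 41/520)/(-58568) = (19846881/520)*(-1/58568) = -19846881/30455360 ≈ -0.65167)
-M = -1*(-19846881/30455360) = 19846881/30455360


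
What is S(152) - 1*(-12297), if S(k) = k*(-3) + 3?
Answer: 11844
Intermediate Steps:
S(k) = 3 - 3*k (S(k) = -3*k + 3 = 3 - 3*k)
S(152) - 1*(-12297) = (3 - 3*152) - 1*(-12297) = (3 - 456) + 12297 = -453 + 12297 = 11844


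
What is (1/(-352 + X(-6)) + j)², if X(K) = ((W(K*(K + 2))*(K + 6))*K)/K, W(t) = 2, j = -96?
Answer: 1141966849/123904 ≈ 9216.5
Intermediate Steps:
X(K) = 12 + 2*K (X(K) = ((2*(K + 6))*K)/K = ((2*(6 + K))*K)/K = ((12 + 2*K)*K)/K = (K*(12 + 2*K))/K = 12 + 2*K)
(1/(-352 + X(-6)) + j)² = (1/(-352 + (12 + 2*(-6))) - 96)² = (1/(-352 + (12 - 12)) - 96)² = (1/(-352 + 0) - 96)² = (1/(-352) - 96)² = (-1/352 - 96)² = (-33793/352)² = 1141966849/123904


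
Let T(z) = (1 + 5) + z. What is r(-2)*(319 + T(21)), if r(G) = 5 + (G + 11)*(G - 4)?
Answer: -16954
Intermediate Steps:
r(G) = 5 + (-4 + G)*(11 + G) (r(G) = 5 + (11 + G)*(-4 + G) = 5 + (-4 + G)*(11 + G))
T(z) = 6 + z
r(-2)*(319 + T(21)) = (-39 + (-2)² + 7*(-2))*(319 + (6 + 21)) = (-39 + 4 - 14)*(319 + 27) = -49*346 = -16954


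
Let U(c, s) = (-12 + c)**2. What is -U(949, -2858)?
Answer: -877969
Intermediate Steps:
-U(949, -2858) = -(-12 + 949)**2 = -1*937**2 = -1*877969 = -877969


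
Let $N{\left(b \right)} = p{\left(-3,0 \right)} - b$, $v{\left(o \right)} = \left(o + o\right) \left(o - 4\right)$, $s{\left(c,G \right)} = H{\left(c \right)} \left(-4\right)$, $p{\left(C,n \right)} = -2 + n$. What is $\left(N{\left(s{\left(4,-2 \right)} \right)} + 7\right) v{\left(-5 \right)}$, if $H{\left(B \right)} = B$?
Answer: $1890$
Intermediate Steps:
$s{\left(c,G \right)} = - 4 c$ ($s{\left(c,G \right)} = c \left(-4\right) = - 4 c$)
$v{\left(o \right)} = 2 o \left(-4 + o\right)$
$N{\left(b \right)} = -2 - b$ ($N{\left(b \right)} = \left(-2 + 0\right) - b = -2 - b$)
$\left(N{\left(s{\left(4,-2 \right)} \right)} + 7\right) v{\left(-5 \right)} = \left(\left(-2 - \left(-4\right) 4\right) + 7\right) 2 \left(-5\right) \left(-4 - 5\right) = \left(\left(-2 - -16\right) + 7\right) 2 \left(-5\right) \left(-9\right) = \left(\left(-2 + 16\right) + 7\right) 90 = \left(14 + 7\right) 90 = 21 \cdot 90 = 1890$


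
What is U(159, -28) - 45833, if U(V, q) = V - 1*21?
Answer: -45695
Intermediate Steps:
U(V, q) = -21 + V (U(V, q) = V - 21 = -21 + V)
U(159, -28) - 45833 = (-21 + 159) - 45833 = 138 - 45833 = -45695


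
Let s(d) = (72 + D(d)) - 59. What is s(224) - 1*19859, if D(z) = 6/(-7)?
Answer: -138928/7 ≈ -19847.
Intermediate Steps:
D(z) = -6/7 (D(z) = 6*(-1/7) = -6/7)
s(d) = 85/7 (s(d) = (72 - 6/7) - 59 = 498/7 - 59 = 85/7)
s(224) - 1*19859 = 85/7 - 1*19859 = 85/7 - 19859 = -138928/7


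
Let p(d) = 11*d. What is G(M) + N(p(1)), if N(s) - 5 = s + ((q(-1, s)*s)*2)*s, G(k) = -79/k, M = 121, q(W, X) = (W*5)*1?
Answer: -144553/121 ≈ -1194.7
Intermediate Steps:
q(W, X) = 5*W (q(W, X) = (5*W)*1 = 5*W)
N(s) = 5 + s - 10*s² (N(s) = 5 + (s + (((5*(-1))*s)*2)*s) = 5 + (s + (-5*s*2)*s) = 5 + (s + (-10*s)*s) = 5 + (s - 10*s²) = 5 + s - 10*s²)
G(M) + N(p(1)) = -79/121 + (5 + 11*1 - 10*(11*1)²) = -79*1/121 + (5 + 11 - 10*11²) = -79/121 + (5 + 11 - 10*121) = -79/121 + (5 + 11 - 1210) = -79/121 - 1194 = -144553/121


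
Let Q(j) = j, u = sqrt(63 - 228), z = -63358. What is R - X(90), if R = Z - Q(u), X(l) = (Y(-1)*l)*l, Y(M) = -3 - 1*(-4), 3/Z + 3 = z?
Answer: -513224103/63361 - I*sqrt(165) ≈ -8100.0 - 12.845*I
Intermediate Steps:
Z = -3/63361 (Z = 3/(-3 - 63358) = 3/(-63361) = 3*(-1/63361) = -3/63361 ≈ -4.7348e-5)
u = I*sqrt(165) (u = sqrt(-165) = I*sqrt(165) ≈ 12.845*I)
Y(M) = 1 (Y(M) = -3 + 4 = 1)
X(l) = l**2 (X(l) = (1*l)*l = l*l = l**2)
R = -3/63361 - I*sqrt(165) ≈ -4.7348e-5 - 12.845*I
R - X(90) = (-3/63361 - I*sqrt(165)) - 1*90**2 = (-3/63361 - I*sqrt(165)) - 1*8100 = (-3/63361 - I*sqrt(165)) - 8100 = -513224103/63361 - I*sqrt(165)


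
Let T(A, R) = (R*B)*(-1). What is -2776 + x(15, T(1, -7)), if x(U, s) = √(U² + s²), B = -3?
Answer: -2776 + 3*√74 ≈ -2750.2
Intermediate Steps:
T(A, R) = 3*R (T(A, R) = (R*(-3))*(-1) = -3*R*(-1) = 3*R)
-2776 + x(15, T(1, -7)) = -2776 + √(15² + (3*(-7))²) = -2776 + √(225 + (-21)²) = -2776 + √(225 + 441) = -2776 + √666 = -2776 + 3*√74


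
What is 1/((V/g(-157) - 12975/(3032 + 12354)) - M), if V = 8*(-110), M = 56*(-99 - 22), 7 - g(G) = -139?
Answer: 1123178/7602937113 ≈ 0.00014773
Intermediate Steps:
g(G) = 146 (g(G) = 7 - 1*(-139) = 7 + 139 = 146)
M = -6776 (M = 56*(-121) = -6776)
V = -880
1/((V/g(-157) - 12975/(3032 + 12354)) - M) = 1/((-880/146 - 12975/(3032 + 12354)) - 1*(-6776)) = 1/((-880*1/146 - 12975/15386) + 6776) = 1/((-440/73 - 12975*1/15386) + 6776) = 1/((-440/73 - 12975/15386) + 6776) = 1/(-7717015/1123178 + 6776) = 1/(7602937113/1123178) = 1123178/7602937113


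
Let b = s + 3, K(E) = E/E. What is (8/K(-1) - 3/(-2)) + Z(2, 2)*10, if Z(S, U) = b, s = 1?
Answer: 99/2 ≈ 49.500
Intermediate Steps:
K(E) = 1
b = 4 (b = 1 + 3 = 4)
Z(S, U) = 4
(8/K(-1) - 3/(-2)) + Z(2, 2)*10 = (8/1 - 3/(-2)) + 4*10 = (8*1 - 3*(-½)) + 40 = (8 + 3/2) + 40 = 19/2 + 40 = 99/2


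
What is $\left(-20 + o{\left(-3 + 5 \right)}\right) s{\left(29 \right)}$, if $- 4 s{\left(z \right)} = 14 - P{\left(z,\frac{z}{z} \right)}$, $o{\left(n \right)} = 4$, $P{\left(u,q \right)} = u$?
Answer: $-60$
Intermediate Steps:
$s{\left(z \right)} = - \frac{7}{2} + \frac{z}{4}$ ($s{\left(z \right)} = - \frac{14 - z}{4} = - \frac{7}{2} + \frac{z}{4}$)
$\left(-20 + o{\left(-3 + 5 \right)}\right) s{\left(29 \right)} = \left(-20 + 4\right) \left(- \frac{7}{2} + \frac{1}{4} \cdot 29\right) = - 16 \left(- \frac{7}{2} + \frac{29}{4}\right) = \left(-16\right) \frac{15}{4} = -60$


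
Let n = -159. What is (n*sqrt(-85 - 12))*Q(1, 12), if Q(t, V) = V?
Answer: -1908*I*sqrt(97) ≈ -18792.0*I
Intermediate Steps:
(n*sqrt(-85 - 12))*Q(1, 12) = -159*sqrt(-85 - 12)*12 = -159*I*sqrt(97)*12 = -1908*I*sqrt(97)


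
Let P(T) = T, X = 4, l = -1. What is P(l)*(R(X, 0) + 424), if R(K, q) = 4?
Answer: -428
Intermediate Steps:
P(l)*(R(X, 0) + 424) = -(4 + 424) = -1*428 = -428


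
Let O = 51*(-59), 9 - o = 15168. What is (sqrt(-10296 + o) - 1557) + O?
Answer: -4566 + I*sqrt(25455) ≈ -4566.0 + 159.55*I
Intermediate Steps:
o = -15159 (o = 9 - 1*15168 = 9 - 15168 = -15159)
O = -3009
(sqrt(-10296 + o) - 1557) + O = (sqrt(-10296 - 15159) - 1557) - 3009 = (sqrt(-25455) - 1557) - 3009 = (I*sqrt(25455) - 1557) - 3009 = (-1557 + I*sqrt(25455)) - 3009 = -4566 + I*sqrt(25455)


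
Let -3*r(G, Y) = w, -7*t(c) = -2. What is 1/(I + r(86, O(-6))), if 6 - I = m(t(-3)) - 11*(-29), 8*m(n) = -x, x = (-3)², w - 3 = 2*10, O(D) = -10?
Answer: -24/7669 ≈ -0.0031295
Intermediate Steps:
w = 23 (w = 3 + 2*10 = 3 + 20 = 23)
t(c) = 2/7 (t(c) = -⅐*(-2) = 2/7)
x = 9
r(G, Y) = -23/3 (r(G, Y) = -⅓*23 = -23/3)
m(n) = -9/8 (m(n) = (-1*9)/8 = (⅛)*(-9) = -9/8)
I = -2495/8 (I = 6 - (-9/8 - 11*(-29)) = 6 - (-9/8 + 319) = 6 - 1*2543/8 = 6 - 2543/8 = -2495/8 ≈ -311.88)
1/(I + r(86, O(-6))) = 1/(-2495/8 - 23/3) = 1/(-7669/24) = -24/7669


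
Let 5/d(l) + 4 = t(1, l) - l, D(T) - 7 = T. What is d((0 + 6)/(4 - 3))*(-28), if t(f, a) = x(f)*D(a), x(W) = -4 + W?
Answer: 20/7 ≈ 2.8571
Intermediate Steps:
D(T) = 7 + T
t(f, a) = (-4 + f)*(7 + a)
d(l) = 5/(-25 - 4*l) (d(l) = 5/(-4 + ((-4 + 1)*(7 + l) - l)) = 5/(-4 + (-3*(7 + l) - l)) = 5/(-4 + ((-21 - 3*l) - l)) = 5/(-4 + (-21 - 4*l)) = 5/(-25 - 4*l))
d((0 + 6)/(4 - 3))*(-28) = -5/(25 + 4*((0 + 6)/(4 - 3)))*(-28) = -5/(25 + 4*(6/1))*(-28) = -5/(25 + 4*(6*1))*(-28) = -5/(25 + 4*6)*(-28) = -5/(25 + 24)*(-28) = -5/49*(-28) = 20/7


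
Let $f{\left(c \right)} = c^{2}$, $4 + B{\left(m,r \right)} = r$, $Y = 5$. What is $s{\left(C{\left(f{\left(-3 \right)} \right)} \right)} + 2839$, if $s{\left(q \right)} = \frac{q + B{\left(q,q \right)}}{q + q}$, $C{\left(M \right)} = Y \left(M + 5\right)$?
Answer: $\frac{99399}{35} \approx 2840.0$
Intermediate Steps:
$B{\left(m,r \right)} = -4 + r$
$C{\left(M \right)} = 25 + 5 M$ ($C{\left(M \right)} = 5 \left(M + 5\right) = 5 \left(5 + M\right) = 25 + 5 M$)
$s{\left(q \right)} = \frac{-4 + 2 q}{2 q}$ ($s{\left(q \right)} = \frac{q + \left(-4 + q\right)}{q + q} = \frac{-4 + 2 q}{2 q}$)
$s{\left(C{\left(f{\left(-3 \right)} \right)} \right)} + 2839 = \frac{-2 + \left(25 + 5 \left(-3\right)^{2}\right)}{25 + 5 \left(-3\right)^{2}} + 2839 = \frac{-2 + \left(25 + 5 \cdot 9\right)}{25 + 5 \cdot 9} + 2839 = \frac{-2 + \left(25 + 45\right)}{25 + 45} + 2839 = \frac{-2 + 70}{70} + 2839 = \frac{1}{70} \cdot 68 + 2839 = \frac{34}{35} + 2839 = \frac{99399}{35}$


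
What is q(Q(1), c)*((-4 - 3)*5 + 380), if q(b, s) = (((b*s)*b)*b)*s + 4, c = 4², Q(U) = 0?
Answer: 1380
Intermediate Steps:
c = 16
q(b, s) = 4 + b³*s² (q(b, s) = ((s*b²)*b)*s + 4 = (s*b³)*s + 4 = b³*s² + 4 = 4 + b³*s²)
q(Q(1), c)*((-4 - 3)*5 + 380) = (4 + 0³*16²)*((-4 - 3)*5 + 380) = (4 + 0*256)*(-7*5 + 380) = (4 + 0)*(-35 + 380) = 4*345 = 1380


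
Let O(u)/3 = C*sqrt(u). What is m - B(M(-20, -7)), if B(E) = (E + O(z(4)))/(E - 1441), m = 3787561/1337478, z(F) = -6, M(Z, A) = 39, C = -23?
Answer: 1340580541/468786039 - 69*I*sqrt(6)/1402 ≈ 2.8597 - 0.12055*I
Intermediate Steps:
O(u) = -69*sqrt(u) (O(u) = 3*(-23*sqrt(u)) = -69*sqrt(u))
m = 3787561/1337478 (m = 3787561*(1/1337478) = 3787561/1337478 ≈ 2.8319)
B(E) = (E - 69*I*sqrt(6))/(-1441 + E) (B(E) = (E - 69*I*sqrt(6))/(E - 1441) = (E - 69*I*sqrt(6))/(-1441 + E))
m - B(M(-20, -7)) = 3787561/1337478 - (39 - 69*I*sqrt(6))/(-1441 + 39) = 3787561/1337478 - (39 - 69*I*sqrt(6))/(-1402) = 3787561/1337478 - (-1)*(39 - 69*I*sqrt(6))/1402 = 3787561/1337478 - (-39/1402 + 69*I*sqrt(6)/1402) = 3787561/1337478 + (39/1402 - 69*I*sqrt(6)/1402) = 1340580541/468786039 - 69*I*sqrt(6)/1402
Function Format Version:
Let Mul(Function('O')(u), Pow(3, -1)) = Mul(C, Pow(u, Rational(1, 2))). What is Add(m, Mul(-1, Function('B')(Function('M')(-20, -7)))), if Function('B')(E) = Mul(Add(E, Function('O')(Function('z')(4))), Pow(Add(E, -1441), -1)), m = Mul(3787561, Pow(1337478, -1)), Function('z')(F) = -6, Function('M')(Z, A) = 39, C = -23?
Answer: Add(Rational(1340580541, 468786039), Mul(Rational(-69, 1402), I, Pow(6, Rational(1, 2)))) ≈ Add(2.8597, Mul(-0.12055, I))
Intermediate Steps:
Function('O')(u) = Mul(-69, Pow(u, Rational(1, 2))) (Function('O')(u) = Mul(3, Mul(-23, Pow(u, Rational(1, 2)))) = Mul(-69, Pow(u, Rational(1, 2))))
m = Rational(3787561, 1337478) (m = Mul(3787561, Rational(1, 1337478)) = Rational(3787561, 1337478) ≈ 2.8319)
Function('B')(E) = Mul(Pow(Add(-1441, E), -1), Add(E, Mul(-69, I, Pow(6, Rational(1, 2))))) (Function('B')(E) = Mul(Add(E, Mul(-69, Pow(-6, Rational(1, 2)))), Pow(Add(E, -1441), -1)) = Mul(Add(E, Mul(-69, Mul(I, Pow(6, Rational(1, 2))))), Pow(Add(-1441, E), -1)) = Mul(Add(E, Mul(-69, I, Pow(6, Rational(1, 2)))), Pow(Add(-1441, E), -1)) = Mul(Pow(Add(-1441, E), -1), Add(E, Mul(-69, I, Pow(6, Rational(1, 2))))))
Add(m, Mul(-1, Function('B')(Function('M')(-20, -7)))) = Add(Rational(3787561, 1337478), Mul(-1, Mul(Pow(Add(-1441, 39), -1), Add(39, Mul(-69, I, Pow(6, Rational(1, 2))))))) = Add(Rational(3787561, 1337478), Mul(-1, Mul(Pow(-1402, -1), Add(39, Mul(-69, I, Pow(6, Rational(1, 2))))))) = Add(Rational(3787561, 1337478), Mul(-1, Mul(Rational(-1, 1402), Add(39, Mul(-69, I, Pow(6, Rational(1, 2))))))) = Add(Rational(3787561, 1337478), Mul(-1, Add(Rational(-39, 1402), Mul(Rational(69, 1402), I, Pow(6, Rational(1, 2)))))) = Add(Rational(3787561, 1337478), Add(Rational(39, 1402), Mul(Rational(-69, 1402), I, Pow(6, Rational(1, 2))))) = Add(Rational(1340580541, 468786039), Mul(Rational(-69, 1402), I, Pow(6, Rational(1, 2))))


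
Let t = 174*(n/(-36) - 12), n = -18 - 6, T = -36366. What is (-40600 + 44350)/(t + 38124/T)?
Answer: -11364375/5979323 ≈ -1.9006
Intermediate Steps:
n = -24
t = -1972 (t = 174*(-24/(-36) - 12) = 174*(-24*(-1/36) - 12) = 174*(⅔ - 12) = 174*(-34/3) = -1972)
(-40600 + 44350)/(t + 38124/T) = (-40600 + 44350)/(-1972 + 38124/(-36366)) = 3750/(-1972 + 38124*(-1/36366)) = 3750/(-1972 - 6354/6061) = 3750/(-11958646/6061) = 3750*(-6061/11958646) = -11364375/5979323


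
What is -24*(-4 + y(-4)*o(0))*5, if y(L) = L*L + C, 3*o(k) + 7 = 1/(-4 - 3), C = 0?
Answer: 35360/7 ≈ 5051.4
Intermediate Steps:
o(k) = -50/21 (o(k) = -7/3 + 1/(3*(-4 - 3)) = -7/3 + (⅓)/(-7) = -7/3 + (⅓)*(-⅐) = -7/3 - 1/21 = -50/21)
y(L) = L² (y(L) = L*L + 0 = L² + 0 = L²)
-24*(-4 + y(-4)*o(0))*5 = -24*(-4 + (-4)²*(-50/21))*5 = -24*(-4 + 16*(-50/21))*5 = -24*(-4 - 800/21)*5 = -(-7072)*5/7 = -24*(-4420/21) = 35360/7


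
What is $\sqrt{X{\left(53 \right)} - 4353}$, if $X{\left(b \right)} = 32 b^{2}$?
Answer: $\sqrt{85535} \approx 292.46$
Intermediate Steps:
$\sqrt{X{\left(53 \right)} - 4353} = \sqrt{32 \cdot 53^{2} - 4353} = \sqrt{32 \cdot 2809 - 4353} = \sqrt{89888 - 4353} = \sqrt{85535}$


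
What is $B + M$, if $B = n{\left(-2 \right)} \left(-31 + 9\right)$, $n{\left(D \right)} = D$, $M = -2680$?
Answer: $-2636$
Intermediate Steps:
$B = 44$ ($B = - 2 \left(-31 + 9\right) = \left(-2\right) \left(-22\right) = 44$)
$B + M = 44 - 2680 = -2636$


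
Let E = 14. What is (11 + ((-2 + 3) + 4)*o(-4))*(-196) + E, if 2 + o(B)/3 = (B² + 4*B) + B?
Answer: 15498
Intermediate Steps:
o(B) = -6 + 3*B² + 15*B (o(B) = -6 + 3*((B² + 4*B) + B) = -6 + 3*(B² + 5*B) = -6 + (3*B² + 15*B) = -6 + 3*B² + 15*B)
(11 + ((-2 + 3) + 4)*o(-4))*(-196) + E = (11 + ((-2 + 3) + 4)*(-6 + 3*(-4)² + 15*(-4)))*(-196) + 14 = (11 + (1 + 4)*(-6 + 3*16 - 60))*(-196) + 14 = (11 + 5*(-6 + 48 - 60))*(-196) + 14 = (11 + 5*(-18))*(-196) + 14 = (11 - 90)*(-196) + 14 = -79*(-196) + 14 = 15484 + 14 = 15498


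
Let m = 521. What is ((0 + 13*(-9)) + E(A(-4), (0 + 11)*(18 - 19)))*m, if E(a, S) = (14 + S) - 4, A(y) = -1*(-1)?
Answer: -61478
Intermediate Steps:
A(y) = 1
E(a, S) = 10 + S
((0 + 13*(-9)) + E(A(-4), (0 + 11)*(18 - 19)))*m = ((0 + 13*(-9)) + (10 + (0 + 11)*(18 - 19)))*521 = ((0 - 117) + (10 + 11*(-1)))*521 = (-117 + (10 - 11))*521 = (-117 - 1)*521 = -118*521 = -61478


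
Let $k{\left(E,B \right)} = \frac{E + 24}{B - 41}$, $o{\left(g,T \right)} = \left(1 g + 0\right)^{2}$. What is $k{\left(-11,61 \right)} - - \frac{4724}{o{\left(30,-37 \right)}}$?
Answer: $\frac{5309}{900} \approx 5.8989$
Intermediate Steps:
$o{\left(g,T \right)} = g^{2}$ ($o{\left(g,T \right)} = \left(g + 0\right)^{2} = g^{2}$)
$k{\left(E,B \right)} = \frac{24 + E}{-41 + B}$
$k{\left(-11,61 \right)} - - \frac{4724}{o{\left(30,-37 \right)}} = \frac{24 - 11}{-41 + 61} - - \frac{4724}{30^{2}} = \frac{1}{20} \cdot 13 - - \frac{4724}{900} = \frac{1}{20} \cdot 13 - \left(-4724\right) \frac{1}{900} = \frac{13}{20} - - \frac{1181}{225} = \frac{13}{20} + \frac{1181}{225} = \frac{5309}{900}$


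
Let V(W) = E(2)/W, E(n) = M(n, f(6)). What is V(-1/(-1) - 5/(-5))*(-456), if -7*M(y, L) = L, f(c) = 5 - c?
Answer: -228/7 ≈ -32.571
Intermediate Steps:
M(y, L) = -L/7
E(n) = ⅐ (E(n) = -(5 - 1*6)/7 = -(5 - 6)/7 = -⅐*(-1) = ⅐)
V(W) = 1/(7*W)
V(-1/(-1) - 5/(-5))*(-456) = (1/(7*(-1/(-1) - 5/(-5))))*(-456) = (1/(7*(-1*(-1) - 5*(-⅕))))*(-456) = (1/(7*(1 + 1)))*(-456) = ((⅐)/2)*(-456) = ((⅐)*(½))*(-456) = (1/14)*(-456) = -228/7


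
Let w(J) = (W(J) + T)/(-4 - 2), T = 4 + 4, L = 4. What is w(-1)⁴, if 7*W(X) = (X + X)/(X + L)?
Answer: 47458321/15752961 ≈ 3.0127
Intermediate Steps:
T = 8
W(X) = 2*X/(7*(4 + X)) (W(X) = ((X + X)/(X + 4))/7 = ((2*X)/(4 + X))/7 = (2*X/(4 + X))/7 = 2*X/(7*(4 + X)))
w(J) = -4/3 - J/(21*(4 + J)) (w(J) = (2*J/(7*(4 + J)) + 8)/(-4 - 2) = (8 + 2*J/(7*(4 + J)))/(-6) = (8 + 2*J/(7*(4 + J)))*(-⅙) = -4/3 - J/(21*(4 + J)))
w(-1)⁴ = ((-112 - 29*(-1))/(21*(4 - 1)))⁴ = ((1/21)*(-112 + 29)/3)⁴ = ((1/21)*(⅓)*(-83))⁴ = (-83/63)⁴ = 47458321/15752961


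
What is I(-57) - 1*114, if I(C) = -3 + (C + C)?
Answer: -231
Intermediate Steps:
I(C) = -3 + 2*C
I(-57) - 1*114 = (-3 + 2*(-57)) - 1*114 = (-3 - 114) - 114 = -117 - 114 = -231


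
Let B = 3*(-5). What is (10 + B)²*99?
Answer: 2475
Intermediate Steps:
B = -15
(10 + B)²*99 = (10 - 15)²*99 = (-5)²*99 = 25*99 = 2475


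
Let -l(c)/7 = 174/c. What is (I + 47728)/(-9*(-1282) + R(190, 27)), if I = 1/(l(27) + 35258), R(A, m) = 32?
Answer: 15125766857/3666718120 ≈ 4.1252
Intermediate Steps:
l(c) = -1218/c
I = 9/316916 (I = 1/(-1218/27 + 35258) = 1/(-1218*1/27 + 35258) = 1/(-406/9 + 35258) = 1/(316916/9) = 9/316916 ≈ 2.8399e-5)
(I + 47728)/(-9*(-1282) + R(190, 27)) = (9/316916 + 47728)/(-9*(-1282) + 32) = 15125766857/(316916*(11538 + 32)) = (15125766857/316916)/11570 = (15125766857/316916)*(1/11570) = 15125766857/3666718120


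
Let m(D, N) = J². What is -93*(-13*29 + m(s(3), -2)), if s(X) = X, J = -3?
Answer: 34224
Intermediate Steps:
m(D, N) = 9 (m(D, N) = (-3)² = 9)
-93*(-13*29 + m(s(3), -2)) = -93*(-13*29 + 9) = -93*(-377 + 9) = -93*(-368) = 34224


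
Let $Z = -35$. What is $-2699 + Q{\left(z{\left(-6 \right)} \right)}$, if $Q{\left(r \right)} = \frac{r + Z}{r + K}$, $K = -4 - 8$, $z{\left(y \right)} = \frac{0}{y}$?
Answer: $- \frac{32353}{12} \approx -2696.1$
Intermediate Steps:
$z{\left(y \right)} = 0$
$K = -12$ ($K = -4 - 8 = -12$)
$Q{\left(r \right)} = \frac{-35 + r}{-12 + r}$ ($Q{\left(r \right)} = \frac{r - 35}{r - 12} = \frac{-35 + r}{-12 + r}$)
$-2699 + Q{\left(z{\left(-6 \right)} \right)} = -2699 + \frac{-35 + 0}{-12 + 0} = -2699 + \frac{1}{-12} \left(-35\right) = -2699 - - \frac{35}{12} = -2699 + \frac{35}{12} = - \frac{32353}{12}$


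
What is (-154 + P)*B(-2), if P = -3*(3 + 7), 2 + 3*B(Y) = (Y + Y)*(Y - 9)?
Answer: -2576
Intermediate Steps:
B(Y) = -⅔ + 2*Y*(-9 + Y)/3 (B(Y) = -⅔ + ((Y + Y)*(Y - 9))/3 = -⅔ + ((2*Y)*(-9 + Y))/3 = -⅔ + (2*Y*(-9 + Y))/3 = -⅔ + 2*Y*(-9 + Y)/3)
P = -30 (P = -3*10 = -30)
(-154 + P)*B(-2) = (-154 - 30)*(-⅔ - 6*(-2) + (⅔)*(-2)²) = -184*(-⅔ + 12 + (⅔)*4) = -184*(-⅔ + 12 + 8/3) = -184*14 = -2576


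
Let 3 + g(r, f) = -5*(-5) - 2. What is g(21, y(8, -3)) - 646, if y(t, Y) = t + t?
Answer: -626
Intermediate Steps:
y(t, Y) = 2*t
g(r, f) = 20 (g(r, f) = -3 + (-5*(-5) - 2) = -3 + (25 - 2) = -3 + 23 = 20)
g(21, y(8, -3)) - 646 = 20 - 646 = -626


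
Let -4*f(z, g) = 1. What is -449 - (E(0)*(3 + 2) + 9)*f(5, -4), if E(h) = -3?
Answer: -901/2 ≈ -450.50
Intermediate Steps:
f(z, g) = -1/4 (f(z, g) = -1/4*1 = -1/4)
-449 - (E(0)*(3 + 2) + 9)*f(5, -4) = -449 - (-3*(3 + 2) + 9)*(-1)/4 = -449 - (-3*5 + 9)*(-1)/4 = -449 - (-15 + 9)*(-1)/4 = -449 - (-6)*(-1)/4 = -449 - 1*3/2 = -449 - 3/2 = -901/2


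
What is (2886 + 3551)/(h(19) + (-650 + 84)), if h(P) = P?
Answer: -6437/547 ≈ -11.768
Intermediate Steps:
(2886 + 3551)/(h(19) + (-650 + 84)) = (2886 + 3551)/(19 + (-650 + 84)) = 6437/(19 - 566) = 6437/(-547) = 6437*(-1/547) = -6437/547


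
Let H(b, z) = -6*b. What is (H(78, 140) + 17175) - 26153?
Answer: -9446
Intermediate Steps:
(H(78, 140) + 17175) - 26153 = (-6*78 + 17175) - 26153 = (-468 + 17175) - 26153 = 16707 - 26153 = -9446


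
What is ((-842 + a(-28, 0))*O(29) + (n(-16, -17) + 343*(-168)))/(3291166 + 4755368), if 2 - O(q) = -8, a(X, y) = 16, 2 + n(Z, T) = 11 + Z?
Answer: -65891/8046534 ≈ -0.0081887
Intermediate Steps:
n(Z, T) = 9 + Z (n(Z, T) = -2 + (11 + Z) = 9 + Z)
O(q) = 10 (O(q) = 2 - 1*(-8) = 2 + 8 = 10)
((-842 + a(-28, 0))*O(29) + (n(-16, -17) + 343*(-168)))/(3291166 + 4755368) = ((-842 + 16)*10 + ((9 - 16) + 343*(-168)))/(3291166 + 4755368) = (-826*10 + (-7 - 57624))/8046534 = (-8260 - 57631)*(1/8046534) = -65891*1/8046534 = -65891/8046534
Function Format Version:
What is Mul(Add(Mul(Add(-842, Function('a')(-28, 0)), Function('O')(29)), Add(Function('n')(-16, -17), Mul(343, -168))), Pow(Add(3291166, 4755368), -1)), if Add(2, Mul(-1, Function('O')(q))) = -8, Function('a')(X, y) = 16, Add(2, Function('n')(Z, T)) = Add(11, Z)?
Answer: Rational(-65891, 8046534) ≈ -0.0081887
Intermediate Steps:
Function('n')(Z, T) = Add(9, Z) (Function('n')(Z, T) = Add(-2, Add(11, Z)) = Add(9, Z))
Function('O')(q) = 10 (Function('O')(q) = Add(2, Mul(-1, -8)) = Add(2, 8) = 10)
Mul(Add(Mul(Add(-842, Function('a')(-28, 0)), Function('O')(29)), Add(Function('n')(-16, -17), Mul(343, -168))), Pow(Add(3291166, 4755368), -1)) = Mul(Add(Mul(Add(-842, 16), 10), Add(Add(9, -16), Mul(343, -168))), Pow(Add(3291166, 4755368), -1)) = Mul(Add(Mul(-826, 10), Add(-7, -57624)), Pow(8046534, -1)) = Mul(Add(-8260, -57631), Rational(1, 8046534)) = Mul(-65891, Rational(1, 8046534)) = Rational(-65891, 8046534)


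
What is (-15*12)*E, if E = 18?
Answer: -3240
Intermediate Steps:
(-15*12)*E = -15*12*18 = -180*18 = -3240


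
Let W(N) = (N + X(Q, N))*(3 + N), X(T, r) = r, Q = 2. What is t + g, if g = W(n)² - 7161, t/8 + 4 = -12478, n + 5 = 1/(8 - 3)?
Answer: -66699001/625 ≈ -1.0672e+5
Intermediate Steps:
n = -24/5 (n = -5 + 1/(8 - 3) = -5 + 1/5 = -5 + ⅕ = -24/5 ≈ -4.8000)
W(N) = 2*N*(3 + N) (W(N) = (N + N)*(3 + N) = (2*N)*(3 + N) = 2*N*(3 + N))
t = -99856 (t = -32 + 8*(-12478) = -32 - 99824 = -99856)
g = -4289001/625 (g = (2*(-24/5)*(3 - 24/5))² - 7161 = (2*(-24/5)*(-9/5))² - 7161 = (432/25)² - 7161 = 186624/625 - 7161 = -4289001/625 ≈ -6862.4)
t + g = -99856 - 4289001/625 = -66699001/625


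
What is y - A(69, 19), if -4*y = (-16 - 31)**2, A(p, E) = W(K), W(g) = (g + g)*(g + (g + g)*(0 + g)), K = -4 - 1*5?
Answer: 8807/4 ≈ 2201.8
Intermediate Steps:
K = -9 (K = -4 - 5 = -9)
W(g) = 2*g*(g + 2*g**2) (W(g) = (2*g)*(g + (2*g)*g) = (2*g)*(g + 2*g**2) = 2*g*(g + 2*g**2))
A(p, E) = -2754 (A(p, E) = (-9)**2*(2 + 4*(-9)) = 81*(2 - 36) = 81*(-34) = -2754)
y = -2209/4 (y = -(-16 - 31)**2/4 = -1/4*(-47)**2 = -1/4*2209 = -2209/4 ≈ -552.25)
y - A(69, 19) = -2209/4 - 1*(-2754) = -2209/4 + 2754 = 8807/4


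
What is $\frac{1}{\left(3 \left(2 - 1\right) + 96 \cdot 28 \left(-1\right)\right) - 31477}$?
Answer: $- \frac{1}{34162} \approx -2.9272 \cdot 10^{-5}$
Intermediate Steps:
$\frac{1}{\left(3 \left(2 - 1\right) + 96 \cdot 28 \left(-1\right)\right) - 31477} = \frac{1}{\left(3 \cdot 1 + 96 \left(-28\right)\right) - 31477} = \frac{1}{\left(3 - 2688\right) - 31477} = \frac{1}{-2685 - 31477} = \frac{1}{-34162} = - \frac{1}{34162}$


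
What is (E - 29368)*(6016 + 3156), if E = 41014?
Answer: 106817112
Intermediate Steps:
(E - 29368)*(6016 + 3156) = (41014 - 29368)*(6016 + 3156) = 11646*9172 = 106817112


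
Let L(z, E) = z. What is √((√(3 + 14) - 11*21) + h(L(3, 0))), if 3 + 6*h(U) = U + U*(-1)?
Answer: √(-926 + 4*√17)/2 ≈ 15.079*I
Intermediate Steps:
h(U) = -½ (h(U) = -½ + (U + U*(-1))/6 = -½ + (U - U)/6 = -½ + (⅙)*0 = -½ + 0 = -½)
√((√(3 + 14) - 11*21) + h(L(3, 0))) = √((√(3 + 14) - 11*21) - ½) = √((√17 - 231) - ½) = √((-231 + √17) - ½) = √(-463/2 + √17)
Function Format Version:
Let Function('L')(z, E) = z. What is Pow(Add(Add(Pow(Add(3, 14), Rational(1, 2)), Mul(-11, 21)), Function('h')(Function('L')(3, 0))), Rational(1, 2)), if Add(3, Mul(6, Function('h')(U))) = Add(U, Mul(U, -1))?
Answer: Mul(Rational(1, 2), Pow(Add(-926, Mul(4, Pow(17, Rational(1, 2)))), Rational(1, 2))) ≈ Mul(15.079, I)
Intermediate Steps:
Function('h')(U) = Rational(-1, 2) (Function('h')(U) = Add(Rational(-1, 2), Mul(Rational(1, 6), Add(U, Mul(U, -1)))) = Add(Rational(-1, 2), Mul(Rational(1, 6), Add(U, Mul(-1, U)))) = Add(Rational(-1, 2), Mul(Rational(1, 6), 0)) = Add(Rational(-1, 2), 0) = Rational(-1, 2))
Pow(Add(Add(Pow(Add(3, 14), Rational(1, 2)), Mul(-11, 21)), Function('h')(Function('L')(3, 0))), Rational(1, 2)) = Pow(Add(Add(Pow(Add(3, 14), Rational(1, 2)), Mul(-11, 21)), Rational(-1, 2)), Rational(1, 2)) = Pow(Add(Add(Pow(17, Rational(1, 2)), -231), Rational(-1, 2)), Rational(1, 2)) = Pow(Add(Add(-231, Pow(17, Rational(1, 2))), Rational(-1, 2)), Rational(1, 2)) = Pow(Add(Rational(-463, 2), Pow(17, Rational(1, 2))), Rational(1, 2))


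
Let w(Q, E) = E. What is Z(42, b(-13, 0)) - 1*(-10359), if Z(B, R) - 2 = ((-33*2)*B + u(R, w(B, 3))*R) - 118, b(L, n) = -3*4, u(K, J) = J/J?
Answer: 7459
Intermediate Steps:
u(K, J) = 1
b(L, n) = -12
Z(B, R) = -116 + R - 66*B (Z(B, R) = 2 + (((-33*2)*B + 1*R) - 118) = 2 + ((-66*B + R) - 118) = 2 + ((R - 66*B) - 118) = 2 + (-118 + R - 66*B) = -116 + R - 66*B)
Z(42, b(-13, 0)) - 1*(-10359) = (-116 - 12 - 66*42) - 1*(-10359) = (-116 - 12 - 2772) + 10359 = -2900 + 10359 = 7459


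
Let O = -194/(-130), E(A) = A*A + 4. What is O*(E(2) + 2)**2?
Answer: 1940/13 ≈ 149.23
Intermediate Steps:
E(A) = 4 + A**2 (E(A) = A**2 + 4 = 4 + A**2)
O = 97/65 (O = -194*(-1/130) = 97/65 ≈ 1.4923)
O*(E(2) + 2)**2 = 97*((4 + 2**2) + 2)**2/65 = 97*((4 + 4) + 2)**2/65 = 97*(8 + 2)**2/65 = (97/65)*10**2 = (97/65)*100 = 1940/13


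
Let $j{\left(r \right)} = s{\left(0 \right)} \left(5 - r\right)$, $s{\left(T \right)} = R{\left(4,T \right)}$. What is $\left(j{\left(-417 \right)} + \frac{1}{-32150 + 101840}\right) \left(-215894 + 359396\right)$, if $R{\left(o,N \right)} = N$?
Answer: $\frac{23917}{11615} \approx 2.0591$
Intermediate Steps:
$s{\left(T \right)} = T$
$j{\left(r \right)} = 0$ ($j{\left(r \right)} = 0 \left(5 - r\right) = 0$)
$\left(j{\left(-417 \right)} + \frac{1}{-32150 + 101840}\right) \left(-215894 + 359396\right) = \left(0 + \frac{1}{-32150 + 101840}\right) \left(-215894 + 359396\right) = \left(0 + \frac{1}{69690}\right) 143502 = \frac{1}{69690} \cdot 143502 = \frac{23917}{11615}$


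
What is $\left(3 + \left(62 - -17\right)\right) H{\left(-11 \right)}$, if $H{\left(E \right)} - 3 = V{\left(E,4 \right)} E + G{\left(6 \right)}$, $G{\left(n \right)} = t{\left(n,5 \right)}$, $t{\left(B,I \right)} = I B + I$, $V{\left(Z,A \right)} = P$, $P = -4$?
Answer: $6724$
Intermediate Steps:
$V{\left(Z,A \right)} = -4$
$t{\left(B,I \right)} = I + B I$ ($t{\left(B,I \right)} = B I + I = I + B I$)
$G{\left(n \right)} = 5 + 5 n$ ($G{\left(n \right)} = 5 \left(1 + n\right) = 5 + 5 n$)
$H{\left(E \right)} = 38 - 4 E$ ($H{\left(E \right)} = 3 - \left(-35 + 4 E\right) = 38 - 4 E$)
$\left(3 + \left(62 - -17\right)\right) H{\left(-11 \right)} = \left(3 + \left(62 - -17\right)\right) \left(38 - -44\right) = \left(3 + \left(62 + 17\right)\right) \left(38 + 44\right) = \left(3 + 79\right) 82 = 82 \cdot 82 = 6724$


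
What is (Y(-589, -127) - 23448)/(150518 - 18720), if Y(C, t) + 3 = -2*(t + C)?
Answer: -22019/131798 ≈ -0.16707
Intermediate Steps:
Y(C, t) = -3 - 2*C - 2*t (Y(C, t) = -3 - 2*(t + C) = -3 - 2*(C + t) = -3 + (-2*C - 2*t) = -3 - 2*C - 2*t)
(Y(-589, -127) - 23448)/(150518 - 18720) = ((-3 - 2*(-589) - 2*(-127)) - 23448)/(150518 - 18720) = ((-3 + 1178 + 254) - 23448)/131798 = (1429 - 23448)*(1/131798) = -22019*1/131798 = -22019/131798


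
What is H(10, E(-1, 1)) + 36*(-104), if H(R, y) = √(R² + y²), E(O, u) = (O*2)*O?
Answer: -3744 + 2*√26 ≈ -3733.8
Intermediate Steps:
E(O, u) = 2*O² (E(O, u) = (2*O)*O = 2*O²)
H(10, E(-1, 1)) + 36*(-104) = √(10² + (2*(-1)²)²) + 36*(-104) = √(100 + (2*1)²) - 3744 = √(100 + 2²) - 3744 = √(100 + 4) - 3744 = √104 - 3744 = 2*√26 - 3744 = -3744 + 2*√26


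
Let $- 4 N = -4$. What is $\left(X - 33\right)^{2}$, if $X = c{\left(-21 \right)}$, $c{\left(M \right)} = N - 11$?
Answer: $1849$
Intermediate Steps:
$N = 1$ ($N = \left(- \frac{1}{4}\right) \left(-4\right) = 1$)
$c{\left(M \right)} = -10$ ($c{\left(M \right)} = 1 - 11 = -10$)
$X = -10$
$\left(X - 33\right)^{2} = \left(-10 - 33\right)^{2} = \left(-43\right)^{2} = 1849$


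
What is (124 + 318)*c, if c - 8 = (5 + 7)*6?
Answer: 35360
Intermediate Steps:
c = 80 (c = 8 + (5 + 7)*6 = 8 + 12*6 = 8 + 72 = 80)
(124 + 318)*c = (124 + 318)*80 = 442*80 = 35360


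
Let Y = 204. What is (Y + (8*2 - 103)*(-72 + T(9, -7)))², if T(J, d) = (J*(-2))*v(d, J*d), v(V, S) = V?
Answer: 20196036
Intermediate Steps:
T(J, d) = -2*J*d (T(J, d) = (J*(-2))*d = (-2*J)*d = -2*J*d)
(Y + (8*2 - 103)*(-72 + T(9, -7)))² = (204 + (8*2 - 103)*(-72 - 2*9*(-7)))² = (204 + (16 - 103)*(-72 + 126))² = (204 - 87*54)² = (204 - 4698)² = (-4494)² = 20196036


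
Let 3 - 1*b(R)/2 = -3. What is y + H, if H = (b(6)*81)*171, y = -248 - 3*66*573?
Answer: 52510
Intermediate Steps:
b(R) = 12 (b(R) = 6 - 2*(-3) = 6 + 6 = 12)
y = -113702 (y = -248 - 198*573 = -248 - 113454 = -113702)
H = 166212 (H = (12*81)*171 = 972*171 = 166212)
y + H = -113702 + 166212 = 52510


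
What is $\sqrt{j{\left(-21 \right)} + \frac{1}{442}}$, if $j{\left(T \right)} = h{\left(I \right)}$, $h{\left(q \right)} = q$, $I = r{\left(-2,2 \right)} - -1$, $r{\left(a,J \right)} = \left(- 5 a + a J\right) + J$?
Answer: $\frac{\sqrt{1758718}}{442} \approx 3.0004$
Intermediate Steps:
$r{\left(a,J \right)} = J - 5 a + J a$ ($r{\left(a,J \right)} = \left(- 5 a + J a\right) + J = J - 5 a + J a$)
$I = 9$ ($I = \left(2 - -10 + 2 \left(-2\right)\right) - -1 = \left(2 + 10 - 4\right) + 1 = 8 + 1 = 9$)
$j{\left(T \right)} = 9$
$\sqrt{j{\left(-21 \right)} + \frac{1}{442}} = \sqrt{9 + \frac{1}{442}} = \sqrt{\frac{3979}{442}} = \frac{\sqrt{1758718}}{442}$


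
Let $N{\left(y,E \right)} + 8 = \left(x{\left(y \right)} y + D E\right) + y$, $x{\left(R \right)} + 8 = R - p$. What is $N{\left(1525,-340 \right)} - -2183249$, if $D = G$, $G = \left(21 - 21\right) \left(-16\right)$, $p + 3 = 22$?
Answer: $4469216$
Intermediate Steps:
$p = 19$ ($p = -3 + 22 = 19$)
$x{\left(R \right)} = -27 + R$ ($x{\left(R \right)} = -8 + \left(R - 19\right) = -8 + \left(-19 + R\right) = -27 + R$)
$G = 0$ ($G = 0 \left(-16\right) = 0$)
$D = 0$
$N{\left(y,E \right)} = -8 + y + y \left(-27 + y\right)$ ($N{\left(y,E \right)} = -8 + \left(\left(\left(-27 + y\right) y + 0 E\right) + y\right) = -8 + \left(\left(y \left(-27 + y\right) + 0\right) + y\right) = -8 + \left(y \left(-27 + y\right) + y\right) = -8 + \left(y + y \left(-27 + y\right)\right) = -8 + y + y \left(-27 + y\right)$)
$N{\left(1525,-340 \right)} - -2183249 = \left(-8 + 1525 + 1525 \left(-27 + 1525\right)\right) - -2183249 = \left(-8 + 1525 + 1525 \cdot 1498\right) + 2183249 = \left(-8 + 1525 + 2284450\right) + 2183249 = 2285967 + 2183249 = 4469216$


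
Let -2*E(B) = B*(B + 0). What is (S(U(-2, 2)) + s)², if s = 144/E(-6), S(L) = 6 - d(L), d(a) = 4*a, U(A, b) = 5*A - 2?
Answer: 2116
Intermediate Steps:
U(A, b) = -2 + 5*A
S(L) = 6 - 4*L
E(B) = -B²/2 (E(B) = -B*(B + 0)/2 = -B*B/2 = -B²/2)
s = -8 (s = 144/((-½*(-6)²)) = 144/((-½*36)) = 144/(-18) = 144*(-1/18) = -8)
(S(U(-2, 2)) + s)² = ((6 - 4*(-2 + 5*(-2))) - 8)² = ((6 - 4*(-2 - 10)) - 8)² = ((6 - 4*(-12)) - 8)² = ((6 + 48) - 8)² = (54 - 8)² = 46² = 2116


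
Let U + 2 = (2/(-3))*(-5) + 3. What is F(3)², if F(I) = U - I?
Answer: 16/9 ≈ 1.7778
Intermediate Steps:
U = 13/3 (U = -2 + ((2/(-3))*(-5) + 3) = -2 + ((2*(-⅓))*(-5) + 3) = -2 + (-⅔*(-5) + 3) = -2 + (10/3 + 3) = -2 + 19/3 = 13/3 ≈ 4.3333)
F(I) = 13/3 - I
F(3)² = (13/3 - 1*3)² = (13/3 - 3)² = (4/3)² = 16/9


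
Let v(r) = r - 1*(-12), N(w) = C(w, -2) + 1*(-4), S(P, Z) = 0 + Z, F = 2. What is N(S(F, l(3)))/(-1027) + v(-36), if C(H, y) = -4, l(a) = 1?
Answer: -24640/1027 ≈ -23.992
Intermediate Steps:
S(P, Z) = Z
N(w) = -8 (N(w) = -4 + 1*(-4) = -4 - 4 = -8)
v(r) = 12 + r (v(r) = r + 12 = 12 + r)
N(S(F, l(3)))/(-1027) + v(-36) = -8/(-1027) + (12 - 36) = -8*(-1/1027) - 24 = 8/1027 - 24 = -24640/1027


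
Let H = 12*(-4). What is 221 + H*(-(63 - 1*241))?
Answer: -8323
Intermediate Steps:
H = -48
221 + H*(-(63 - 1*241)) = 221 - (-48)*(63 - 1*241) = 221 - (-48)*(63 - 241) = 221 - (-48)*(-178) = 221 - 48*178 = 221 - 8544 = -8323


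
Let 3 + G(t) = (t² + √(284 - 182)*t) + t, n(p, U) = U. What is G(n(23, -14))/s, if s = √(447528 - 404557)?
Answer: √42971*(179 - 14*√102)/42971 ≈ 0.18142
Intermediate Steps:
s = √42971 ≈ 207.29
G(t) = -3 + t + t² + t*√102 (G(t) = -3 + ((t² + √(284 - 182)*t) + t) = -3 + ((t² + √102*t) + t) = -3 + ((t² + t*√102) + t) = -3 + (t + t² + t*√102) = -3 + t + t² + t*√102)
G(n(23, -14))/s = (-3 - 14 + (-14)² - 14*√102)/(√42971) = (-3 - 14 + 196 - 14*√102)*(√42971/42971) = (179 - 14*√102)*(√42971/42971) = √42971*(179 - 14*√102)/42971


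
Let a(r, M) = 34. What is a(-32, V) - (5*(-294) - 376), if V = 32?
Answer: 1880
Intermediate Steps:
a(-32, V) - (5*(-294) - 376) = 34 - (5*(-294) - 376) = 34 - (-1470 - 376) = 34 - 1*(-1846) = 34 + 1846 = 1880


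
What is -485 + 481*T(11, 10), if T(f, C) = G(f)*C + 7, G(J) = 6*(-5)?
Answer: -141418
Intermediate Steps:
G(J) = -30
T(f, C) = 7 - 30*C (T(f, C) = -30*C + 7 = 7 - 30*C)
-485 + 481*T(11, 10) = -485 + 481*(7 - 30*10) = -485 + 481*(7 - 300) = -485 + 481*(-293) = -485 - 140933 = -141418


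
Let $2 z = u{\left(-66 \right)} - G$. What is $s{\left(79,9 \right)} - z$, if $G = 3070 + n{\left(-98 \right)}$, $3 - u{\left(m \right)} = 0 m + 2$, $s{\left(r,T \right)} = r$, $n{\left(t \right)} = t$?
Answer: $\frac{3129}{2} \approx 1564.5$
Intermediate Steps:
$u{\left(m \right)} = 1$ ($u{\left(m \right)} = 3 - \left(0 m + 2\right) = 3 - \left(0 + 2\right) = 3 - 2 = 1$)
$G = 2972$ ($G = 3070 - 98 = 2972$)
$z = - \frac{2971}{2}$ ($z = \frac{1 - 2972}{2} = \frac{1}{2} \left(-2971\right) = - \frac{2971}{2} \approx -1485.5$)
$s{\left(79,9 \right)} - z = 79 - - \frac{2971}{2} = 79 + \frac{2971}{2} = \frac{3129}{2}$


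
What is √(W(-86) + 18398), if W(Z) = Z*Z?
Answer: 3*√2866 ≈ 160.60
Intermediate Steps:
W(Z) = Z²
√(W(-86) + 18398) = √((-86)² + 18398) = √(7396 + 18398) = √25794 = 3*√2866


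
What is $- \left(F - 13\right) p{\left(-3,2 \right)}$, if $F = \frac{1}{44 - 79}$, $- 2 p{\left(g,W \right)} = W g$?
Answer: $\frac{1368}{35} \approx 39.086$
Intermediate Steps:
$p{\left(g,W \right)} = - \frac{W g}{2}$
$F = - \frac{1}{35}$ ($F = \frac{1}{-35} = - \frac{1}{35} \approx -0.028571$)
$- \left(F - 13\right) p{\left(-3,2 \right)} = - \left(- \frac{1}{35} - 13\right) \left(\left(- \frac{1}{2}\right) 2 \left(-3\right)\right) = - \frac{\left(-456\right) 3}{35} = \left(-1\right) \left(- \frac{1368}{35}\right) = \frac{1368}{35}$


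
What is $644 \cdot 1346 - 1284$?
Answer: $865540$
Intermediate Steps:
$644 \cdot 1346 - 1284 = 866824 - 1284 = 865540$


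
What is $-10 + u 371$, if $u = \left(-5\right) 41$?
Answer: $-76065$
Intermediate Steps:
$u = -205$
$-10 + u 371 = -10 - 76055 = -76065$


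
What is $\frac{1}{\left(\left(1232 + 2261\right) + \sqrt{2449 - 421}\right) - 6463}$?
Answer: $- \frac{495}{1469812} - \frac{13 \sqrt{3}}{4409436} \approx -0.00034188$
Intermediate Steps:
$\frac{1}{\left(\left(1232 + 2261\right) + \sqrt{2449 - 421}\right) - 6463} = \frac{1}{\left(3493 + \sqrt{2028}\right) - 6463} = \frac{1}{\left(3493 + 26 \sqrt{3}\right) - 6463} = \frac{1}{-2970 + 26 \sqrt{3}}$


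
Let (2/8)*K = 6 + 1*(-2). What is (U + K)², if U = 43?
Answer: 3481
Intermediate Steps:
K = 16 (K = 4*(6 + 1*(-2)) = 4*(6 - 2) = 4*4 = 16)
(U + K)² = (43 + 16)² = 59² = 3481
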